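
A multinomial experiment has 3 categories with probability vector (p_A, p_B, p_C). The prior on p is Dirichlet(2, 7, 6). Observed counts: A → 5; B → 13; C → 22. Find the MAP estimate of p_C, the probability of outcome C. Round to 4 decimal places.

The posterior is Dirichlet(αᵢ + nᵢ) = Dirichlet(7, 20, 28).
For a Dirichlet(a₁,…,a_K) with all aᵢ > 1, the mode has j-th component (aⱼ − 1)/(Σaᵢ − K).
Here Σaᵢ = 55 and K = 3, so p_C = (28 − 1)/(55 − 3) = 27/52 ≈ 0.5192.

MAP estimate of p_C = 0.5192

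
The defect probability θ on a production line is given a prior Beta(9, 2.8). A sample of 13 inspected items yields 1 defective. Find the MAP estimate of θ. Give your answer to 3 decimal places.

θ̂_MAP = 0.395

Prior: Beta(9, 2.8).
Data: 1 success in 13 trials. The binomial likelihood contributes θ(1−θ)^12, so the posterior is Beta(9+1, 2.8+12) = Beta(10, 14.8).
For Beta(a, b) with a, b > 1 the mode is (a−1)/(a+b−2) = 9/22.8 ≈ 0.395.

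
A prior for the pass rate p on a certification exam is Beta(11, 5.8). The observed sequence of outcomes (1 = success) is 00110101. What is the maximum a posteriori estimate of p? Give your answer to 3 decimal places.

Prior: Beta(11, 5.8).
Data: 4 successes in 8 trials (from the sequence). The binomial likelihood contributes p^4(1−p)^4, so the posterior is Beta(11+4, 5.8+4) = Beta(15, 9.8).
For Beta(a, b) with a, b > 1 the mode is (a−1)/(a+b−2) = 14/22.8 ≈ 0.614.

p̂_MAP = 0.614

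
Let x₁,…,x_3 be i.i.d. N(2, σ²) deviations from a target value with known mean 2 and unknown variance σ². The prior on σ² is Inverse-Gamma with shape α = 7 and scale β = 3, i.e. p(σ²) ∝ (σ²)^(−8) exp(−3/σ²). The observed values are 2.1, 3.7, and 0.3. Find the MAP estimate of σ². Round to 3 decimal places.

Sum of squared deviations about the known mean: SS = (2.1−2)² + (3.7−2)² + (0.3−2)² = 5.79.
The Normal likelihood contributes (σ²)^(−n/2) exp(−SS/(2σ²)), so the posterior is Inverse-Gamma(α + n/2, β + SS/2) = Inverse-Gamma(8.5, 5.895).
The mode of Inverse-Gamma(a, b) is b/(a+1) = 5.895/9.5 ≈ 0.621.

σ̂²_MAP = 0.621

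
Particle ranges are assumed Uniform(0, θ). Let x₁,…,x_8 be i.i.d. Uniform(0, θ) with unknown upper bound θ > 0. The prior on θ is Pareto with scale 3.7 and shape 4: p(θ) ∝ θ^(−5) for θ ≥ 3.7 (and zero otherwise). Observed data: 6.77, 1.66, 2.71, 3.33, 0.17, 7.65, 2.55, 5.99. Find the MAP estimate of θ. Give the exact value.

θ̂_MAP = 7.65

The Uniform(0, θ) likelihood is θ^(−n) for θ ≥ max(xᵢ), zero otherwise. Here max(xᵢ) = 7.65.
Posterior ∝ θ^(−5) · θ^(−8) = θ^(−13) on θ ≥ max(3.7, 7.65) = 7.65.
This density is strictly decreasing in θ, so the posterior mode lies at the lower boundary of the support.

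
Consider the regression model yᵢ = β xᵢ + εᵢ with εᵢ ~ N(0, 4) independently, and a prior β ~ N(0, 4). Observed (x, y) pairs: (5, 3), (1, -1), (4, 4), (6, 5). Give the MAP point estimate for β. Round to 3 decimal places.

log p(β | y) = −Σ(yᵢ − βxᵢ)²/(2·4) − β²/(2·4) + const.
Setting the derivative to zero: Σxᵢ(yᵢ − βxᵢ)/4 − β/4 = 0, so β = Σxᵢyᵢ / (Σxᵢ² + σ²/τ²).
Σxᵢyᵢ = 5·3 + 1·(-1) + 4·4 + 6·5 = 60; Σxᵢ² = 78; σ²/τ² = 1.
β̂_MAP = 60 / (78 + 1) = 60/79 ≈ 0.759.

β̂_MAP = 0.759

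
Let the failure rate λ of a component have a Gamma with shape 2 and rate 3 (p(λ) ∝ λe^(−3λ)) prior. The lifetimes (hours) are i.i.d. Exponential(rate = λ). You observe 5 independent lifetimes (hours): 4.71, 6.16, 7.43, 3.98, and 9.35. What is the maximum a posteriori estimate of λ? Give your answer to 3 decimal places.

The Exponential(rate=λ) likelihood is ∝ λ^n e^(−λΣtᵢ). Here n = 5 and Σtᵢ = 4.71 + 6.16 + 7.43 + 3.98 + 9.35 = 31.63.
Posterior ∝ λe^(−3λ) · λ^5e^(−31.63λ) = λ^6e^(−34.63λ), i.e. Gamma(7, 34.63).
Mode = (a−1)/b = 6/34.63 ≈ 0.173.

λ̂_MAP = 0.173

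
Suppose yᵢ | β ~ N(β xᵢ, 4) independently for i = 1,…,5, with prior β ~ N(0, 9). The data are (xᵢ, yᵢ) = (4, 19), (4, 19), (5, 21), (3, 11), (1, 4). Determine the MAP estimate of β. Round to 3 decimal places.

β̂_MAP = 4.359

log p(β | y) = −Σ(yᵢ − βxᵢ)²/(2·4) − β²/(2·9) + const.
Setting the derivative to zero: Σxᵢ(yᵢ − βxᵢ)/4 − β/9 = 0, so β = Σxᵢyᵢ / (Σxᵢ² + σ²/τ²).
Σxᵢyᵢ = 4·19 + 4·19 + 5·21 + 3·11 + 1·4 = 294; Σxᵢ² = 67; σ²/τ² = 4/9.
β̂_MAP = 294 / (67 + 4/9) = 294/(607/9) = 2646/607 ≈ 4.359.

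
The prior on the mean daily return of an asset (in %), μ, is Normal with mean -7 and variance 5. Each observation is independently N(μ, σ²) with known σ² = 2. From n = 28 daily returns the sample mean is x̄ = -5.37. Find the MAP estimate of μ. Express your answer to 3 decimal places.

n = 28, x̄ = -5.37.
For a Normal prior and Normal likelihood with known variance, the posterior is Normal; its mode equals its mean, the precision-weighted average.
Prior precision 1/σ₀² = 1/5 = 0.2; data precision n/σ² = 28/2 = 14.
μ̂ = (0.2·(-7) + 14·(-5.37)) / (0.2 + 14) = (-76.58)/14.2 = -3829/710 ≈ -5.393.

μ̂_MAP = -5.393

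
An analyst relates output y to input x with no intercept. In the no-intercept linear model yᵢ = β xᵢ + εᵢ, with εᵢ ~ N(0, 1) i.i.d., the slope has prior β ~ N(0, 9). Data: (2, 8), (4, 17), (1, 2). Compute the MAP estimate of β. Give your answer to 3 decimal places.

β̂_MAP = 4.074

log p(β | y) = −Σ(yᵢ − βxᵢ)²/(2·1) − β²/(2·9) + const.
Setting the derivative to zero: Σxᵢ(yᵢ − βxᵢ)/1 − β/9 = 0, so β = Σxᵢyᵢ / (Σxᵢ² + σ²/τ²).
Σxᵢyᵢ = 2·8 + 4·17 + 1·2 = 86; Σxᵢ² = 21; σ²/τ² = 1/9.
β̂_MAP = 86 / (21 + 1/9) = 86/(190/9) = 387/95 ≈ 4.074.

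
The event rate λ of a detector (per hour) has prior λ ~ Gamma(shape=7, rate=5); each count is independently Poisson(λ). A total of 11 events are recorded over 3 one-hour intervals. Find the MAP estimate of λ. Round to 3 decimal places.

Σxᵢ = 11, n = 3.
Posterior ∝ λ^6e^(−5λ) · λ^11e^(−3λ) = λ^17e^(−8λ), i.e. Gamma(shape=18, rate=8).
The mode of a Gamma(a, b) with a ≥ 1 (shape–rate) is (a−1)/b = 17/8 ≈ 2.125.

λ̂_MAP = 2.125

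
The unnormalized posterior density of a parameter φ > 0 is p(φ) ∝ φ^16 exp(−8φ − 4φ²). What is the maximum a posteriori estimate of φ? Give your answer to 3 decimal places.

ℓ'(φ) = 16/φ − 8 − 8φ. Setting this to zero and multiplying by φ: 8φ² + 8φ − 16 = 0.
φ = (−8 + √(8² + 4·8·16)) / (2·8) = (−8 + √576) / 16 = (−8 + 24)/16 = 1.
ℓ''(φ) = −16/φ² − 8 < 0, confirming a maximum.

φ̂_MAP = 1.000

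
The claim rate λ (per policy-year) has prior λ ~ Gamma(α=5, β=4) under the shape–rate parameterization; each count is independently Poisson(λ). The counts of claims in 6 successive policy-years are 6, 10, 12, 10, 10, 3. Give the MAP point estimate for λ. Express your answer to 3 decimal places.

Σxᵢ = 6+10+12+10+10+3 = 51, with n = 6.
Posterior ∝ λ^4e^(−4λ) · λ^51e^(−6λ) = λ^55e^(−10λ), i.e. Gamma(shape=56, rate=10).
The mode of a Gamma(a, b) with a ≥ 1 (shape–rate) is (a−1)/b = 55/10 ≈ 5.500.

λ̂_MAP = 5.500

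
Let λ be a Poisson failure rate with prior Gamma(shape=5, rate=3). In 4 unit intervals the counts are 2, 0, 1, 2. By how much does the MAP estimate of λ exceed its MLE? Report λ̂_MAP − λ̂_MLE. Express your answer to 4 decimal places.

MAP − MLE = 0.0357

Σxᵢ = 5. Posterior is Gamma(10, 7); MAP = (10−1)/7 = 9/7 ≈ 1.28571.
MLE = x̄ = 5/4 ≈ 1.25000.
Difference = 9/7 − 5/4 = 1/28 ≈ 0.0357.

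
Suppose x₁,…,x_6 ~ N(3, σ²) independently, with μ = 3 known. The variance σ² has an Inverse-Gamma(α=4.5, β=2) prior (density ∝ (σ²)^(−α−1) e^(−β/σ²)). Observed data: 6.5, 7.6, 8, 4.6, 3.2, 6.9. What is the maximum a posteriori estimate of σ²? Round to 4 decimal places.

Sum of squared deviations about the known mean: SS = (6.5−3)² + (7.6−3)² + (8−3)² + (4.6−3)² + (3.2−3)² + (6.9−3)² = 76.22.
The Normal likelihood contributes (σ²)^(−n/2) exp(−SS/(2σ²)), so the posterior is Inverse-Gamma(α + n/2, β + SS/2) = Inverse-Gamma(7.5, 40.11).
The mode of Inverse-Gamma(a, b) is b/(a+1) = 40.11/8.5 ≈ 4.7188.

σ̂²_MAP = 4.7188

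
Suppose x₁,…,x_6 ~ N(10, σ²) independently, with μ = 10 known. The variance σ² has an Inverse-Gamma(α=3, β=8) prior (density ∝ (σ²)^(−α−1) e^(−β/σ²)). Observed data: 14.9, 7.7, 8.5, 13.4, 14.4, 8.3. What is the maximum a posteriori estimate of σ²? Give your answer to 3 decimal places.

σ̂²_MAP = 5.811

Sum of squared deviations about the known mean: SS = (14.9−10)² + (7.7−10)² + (8.5−10)² + (13.4−10)² + (14.4−10)² + (8.3−10)² = 65.36.
The Normal likelihood contributes (σ²)^(−n/2) exp(−SS/(2σ²)), so the posterior is Inverse-Gamma(α + n/2, β + SS/2) = Inverse-Gamma(6, 40.68).
The mode of Inverse-Gamma(a, b) is b/(a+1) = 40.68/7 ≈ 5.811.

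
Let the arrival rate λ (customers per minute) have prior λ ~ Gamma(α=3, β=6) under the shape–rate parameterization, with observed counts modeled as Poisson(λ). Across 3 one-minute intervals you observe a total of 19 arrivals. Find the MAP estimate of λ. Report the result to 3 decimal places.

Σxᵢ = 19, n = 3.
Posterior ∝ λ^2e^(−6λ) · λ^19e^(−3λ) = λ^21e^(−9λ), i.e. Gamma(shape=22, rate=9).
The mode of a Gamma(a, b) with a ≥ 1 (shape–rate) is (a−1)/b = 21/9 ≈ 2.333.

λ̂_MAP = 2.333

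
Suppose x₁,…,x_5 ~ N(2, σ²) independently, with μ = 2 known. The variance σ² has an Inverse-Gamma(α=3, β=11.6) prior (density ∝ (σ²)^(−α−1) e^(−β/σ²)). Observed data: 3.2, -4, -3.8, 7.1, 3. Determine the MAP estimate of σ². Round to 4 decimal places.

σ̂²_MAP = 9.3300

Sum of squared deviations about the known mean: SS = (3.2−2)² + (-4−2)² + (-3.8−2)² + (7.1−2)² + (3−2)² = 98.09.
The Normal likelihood contributes (σ²)^(−n/2) exp(−SS/(2σ²)), so the posterior is Inverse-Gamma(α + n/2, β + SS/2) = Inverse-Gamma(5.5, 60.645).
The mode of Inverse-Gamma(a, b) is b/(a+1) = 60.645/6.5 ≈ 9.3300.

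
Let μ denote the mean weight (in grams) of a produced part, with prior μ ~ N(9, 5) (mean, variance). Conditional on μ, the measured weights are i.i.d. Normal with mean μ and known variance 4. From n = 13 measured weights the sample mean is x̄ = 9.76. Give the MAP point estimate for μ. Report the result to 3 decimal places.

n = 13, x̄ = 9.76.
For a Normal prior and Normal likelihood with known variance, the posterior is Normal; its mode equals its mean, the precision-weighted average.
Prior precision 1/σ₀² = 1/5 = 0.2; data precision n/σ² = 13/4 = 3.25.
μ̂ = (0.2·9 + 3.25·9.76) / (0.2 + 3.25) = 33.52/3.45 = 3352/345 ≈ 9.716.

μ̂_MAP = 9.716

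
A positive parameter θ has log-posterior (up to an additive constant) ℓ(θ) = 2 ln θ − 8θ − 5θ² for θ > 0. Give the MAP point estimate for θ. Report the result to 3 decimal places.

ℓ'(θ) = 2/θ − 8 − 10θ. Setting this to zero and multiplying by θ: 10θ² + 8θ − 2 = 0.
θ = (−8 + √(8² + 4·10·2)) / (2·10) = (−8 + √144) / 20 = (−8 + 12)/20 = 1/5.
ℓ''(θ) = −2/θ² − 10 < 0, confirming a maximum.

θ̂_MAP = 0.200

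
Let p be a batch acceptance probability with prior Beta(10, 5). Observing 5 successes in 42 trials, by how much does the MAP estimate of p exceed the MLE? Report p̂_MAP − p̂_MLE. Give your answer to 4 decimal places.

MAP − MLE = 0.1355

Posterior is Beta(15, 42); MAP = (15−1)/(57−2) = 14/55 ≈ 0.25455.
MLE ignores the prior: p̂_MLE = k/n = 5/42 ≈ 0.11905.
Difference = 14/55 − 5/42 = 313/2310 ≈ 0.1355.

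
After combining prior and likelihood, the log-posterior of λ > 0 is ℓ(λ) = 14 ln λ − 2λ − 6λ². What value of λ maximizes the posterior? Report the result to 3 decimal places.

λ̂_MAP = 1.000

ℓ'(λ) = 14/λ − 2 − 12λ. Setting this to zero and multiplying by λ: 12λ² + 2λ − 14 = 0.
λ = (−2 + √(2² + 4·12·14)) / (2·12) = (−2 + √676) / 24 = (−2 + 26)/24 = 1.
ℓ''(λ) = −14/λ² − 12 < 0, confirming a maximum.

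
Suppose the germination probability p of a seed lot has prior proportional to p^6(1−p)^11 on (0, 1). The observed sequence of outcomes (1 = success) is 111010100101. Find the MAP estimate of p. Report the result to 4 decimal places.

p̂_MAP = 0.4483

The prior density ∝ p^6(1−p)^11 is the kernel of Beta(7, 12).
Data: 7 successes in 12 trials (from the sequence). The binomial likelihood contributes p^7(1−p)^5, so the posterior is Beta(7+7, 12+5) = Beta(14, 17).
For Beta(a, b) with a, b > 1 the mode is (a−1)/(a+b−2) = 13/29 ≈ 0.4483.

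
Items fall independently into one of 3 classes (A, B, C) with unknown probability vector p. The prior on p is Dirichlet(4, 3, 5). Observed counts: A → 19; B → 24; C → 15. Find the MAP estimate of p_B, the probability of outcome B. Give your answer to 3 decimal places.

The posterior is Dirichlet(αᵢ + nᵢ) = Dirichlet(23, 27, 20).
For a Dirichlet(a₁,…,a_K) with all aᵢ > 1, the mode has j-th component (aⱼ − 1)/(Σaᵢ − K).
Here Σaᵢ = 70 and K = 3, so p_B = (27 − 1)/(70 − 3) = 26/67 ≈ 0.388.

MAP estimate of p_B = 0.388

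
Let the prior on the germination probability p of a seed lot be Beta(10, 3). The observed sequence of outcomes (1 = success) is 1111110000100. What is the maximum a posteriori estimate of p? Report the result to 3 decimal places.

Prior: Beta(10, 3).
Data: 7 successes in 13 trials (from the sequence). The binomial likelihood contributes p^7(1−p)^6, so the posterior is Beta(10+7, 3+6) = Beta(17, 9).
For Beta(a, b) with a, b > 1 the mode is (a−1)/(a+b−2) = 16/24 ≈ 0.667.

p̂_MAP = 0.667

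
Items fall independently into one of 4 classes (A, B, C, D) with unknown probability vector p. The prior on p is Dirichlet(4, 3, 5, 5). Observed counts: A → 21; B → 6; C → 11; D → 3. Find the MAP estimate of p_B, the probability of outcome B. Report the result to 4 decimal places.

MAP estimate of p_B = 0.1481

The posterior is Dirichlet(αᵢ + nᵢ) = Dirichlet(25, 9, 16, 8).
For a Dirichlet(a₁,…,a_K) with all aᵢ > 1, the mode has j-th component (aⱼ − 1)/(Σaᵢ − K).
Here Σaᵢ = 58 and K = 4, so p_B = (9 − 1)/(58 − 4) = 8/54 ≈ 0.1481.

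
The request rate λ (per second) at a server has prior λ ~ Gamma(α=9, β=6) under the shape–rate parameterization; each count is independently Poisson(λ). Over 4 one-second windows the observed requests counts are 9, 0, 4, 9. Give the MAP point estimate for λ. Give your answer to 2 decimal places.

Σxᵢ = 9+0+4+9 = 22, with n = 4.
Posterior ∝ λ^8e^(−6λ) · λ^22e^(−4λ) = λ^30e^(−10λ), i.e. Gamma(shape=31, rate=10).
The mode of a Gamma(a, b) with a ≥ 1 (shape–rate) is (a−1)/b = 30/10 ≈ 3.00.

λ̂_MAP = 3.00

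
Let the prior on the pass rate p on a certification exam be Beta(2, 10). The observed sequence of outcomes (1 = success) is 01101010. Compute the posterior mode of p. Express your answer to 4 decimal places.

p̂_MAP = 0.2778

Prior: Beta(2, 10).
Data: 4 successes in 8 trials (from the sequence). The binomial likelihood contributes p^4(1−p)^4, so the posterior is Beta(2+4, 10+4) = Beta(6, 14).
For Beta(a, b) with a, b > 1 the mode is (a−1)/(a+b−2) = 5/18 ≈ 0.2778.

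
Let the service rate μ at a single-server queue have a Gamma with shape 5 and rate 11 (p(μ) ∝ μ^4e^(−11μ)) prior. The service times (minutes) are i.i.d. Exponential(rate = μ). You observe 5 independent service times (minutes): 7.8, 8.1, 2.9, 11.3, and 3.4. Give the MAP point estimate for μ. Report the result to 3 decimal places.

μ̂_MAP = 0.202

The Exponential(rate=μ) likelihood is ∝ μ^n e^(−μΣtᵢ). Here n = 5 and Σtᵢ = 7.8 + 8.1 + 2.9 + 11.3 + 3.4 = 33.5.
Posterior ∝ μ^4e^(−11μ) · μ^5e^(−33.5μ) = μ^9e^(−44.5μ), i.e. Gamma(10, 44.5).
Mode = (a−1)/b = 9/44.5 ≈ 0.202.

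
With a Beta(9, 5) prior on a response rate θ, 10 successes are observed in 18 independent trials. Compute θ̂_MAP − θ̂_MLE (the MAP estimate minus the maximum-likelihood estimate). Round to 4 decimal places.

Posterior is Beta(19, 13); MAP = (19−1)/(32−2) = 18/30 ≈ 0.60000.
MLE ignores the prior: θ̂_MLE = k/n = 10/18 ≈ 0.55556.
Difference = 18/30 − 10/18 = 2/45 ≈ 0.0444.

MAP − MLE = 0.0444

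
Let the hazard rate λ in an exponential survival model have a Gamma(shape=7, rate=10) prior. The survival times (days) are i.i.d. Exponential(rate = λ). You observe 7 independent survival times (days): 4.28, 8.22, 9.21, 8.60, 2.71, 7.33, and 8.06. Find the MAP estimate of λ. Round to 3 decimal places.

λ̂_MAP = 0.223

The Exponential(rate=λ) likelihood is ∝ λ^n e^(−λΣtᵢ). Here n = 7 and Σtᵢ = 4.28 + 8.22 + 9.21 + 8.60 + 2.71 + 7.33 + 8.06 = 48.41.
Posterior ∝ λ^6e^(−10λ) · λ^7e^(−48.41λ) = λ^13e^(−58.41λ), i.e. Gamma(14, 58.41).
Mode = (a−1)/b = 13/58.41 ≈ 0.223.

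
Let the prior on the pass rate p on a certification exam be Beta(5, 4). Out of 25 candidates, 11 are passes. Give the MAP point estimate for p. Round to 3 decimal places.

p̂_MAP = 0.469

Prior: Beta(5, 4).
Data: 11 successes in 25 trials. The binomial likelihood contributes p^11(1−p)^14, so the posterior is Beta(5+11, 4+14) = Beta(16, 18).
For Beta(a, b) with a, b > 1 the mode is (a−1)/(a+b−2) = 15/32 ≈ 0.469.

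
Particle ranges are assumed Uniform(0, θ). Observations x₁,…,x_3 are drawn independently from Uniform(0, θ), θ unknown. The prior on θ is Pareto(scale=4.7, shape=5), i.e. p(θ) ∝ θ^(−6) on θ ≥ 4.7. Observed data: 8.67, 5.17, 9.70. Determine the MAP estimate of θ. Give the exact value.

The Uniform(0, θ) likelihood is θ^(−n) for θ ≥ max(xᵢ), zero otherwise. Here max(xᵢ) = 9.70.
Posterior ∝ θ^(−6) · θ^(−3) = θ^(−9) on θ ≥ max(4.7, 9.70) = 9.70.
This density is strictly decreasing in θ, so the posterior mode lies at the lower boundary of the support.

θ̂_MAP = 9.70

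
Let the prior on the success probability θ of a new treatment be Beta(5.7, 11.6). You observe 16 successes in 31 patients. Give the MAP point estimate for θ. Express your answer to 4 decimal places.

θ̂_MAP = 0.4471

Prior: Beta(5.7, 11.6).
Data: 16 successes in 31 trials. The binomial likelihood contributes θ^16(1−θ)^15, so the posterior is Beta(5.7+16, 11.6+15) = Beta(21.7, 26.6).
For Beta(a, b) with a, b > 1 the mode is (a−1)/(a+b−2) = 20.7/46.3 ≈ 0.4471.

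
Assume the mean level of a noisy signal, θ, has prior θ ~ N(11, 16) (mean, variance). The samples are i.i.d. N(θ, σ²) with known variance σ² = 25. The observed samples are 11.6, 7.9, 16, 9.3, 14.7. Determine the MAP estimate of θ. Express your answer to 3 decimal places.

n = 5; x̄ = (11.6 + 7.9 + 16 + 9.3 + 14.7)/5 = 59.5/5 = 11.9.
For a Normal prior and Normal likelihood with known variance, the posterior is Normal; its mode equals its mean, the precision-weighted average.
Prior precision 1/σ₀² = 1/16 = 0.0625; data precision n/σ² = 5/25 = 0.2.
θ̂ = (0.0625·11 + 0.2·11.9) / (0.0625 + 0.2) = 3.0675/0.2625 = 409/35 ≈ 11.686.

θ̂_MAP = 11.686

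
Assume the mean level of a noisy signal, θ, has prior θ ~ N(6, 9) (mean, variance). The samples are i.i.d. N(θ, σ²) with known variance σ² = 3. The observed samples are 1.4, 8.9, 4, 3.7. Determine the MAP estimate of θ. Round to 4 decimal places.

n = 4; x̄ = (1.4 + 8.9 + 4 + 3.7)/4 = 18/4 = 4.5.
For a Normal prior and Normal likelihood with known variance, the posterior is Normal; its mode equals its mean, the precision-weighted average.
Prior precision 1/σ₀² = 1/9; data precision n/σ² = 4/3.
θ̂ = ((1/9)·6 + (4/3)·4.5) / (1/9 + 4/3) = (20/3)/(13/9) = 60/13 ≈ 4.6154.

θ̂_MAP = 4.6154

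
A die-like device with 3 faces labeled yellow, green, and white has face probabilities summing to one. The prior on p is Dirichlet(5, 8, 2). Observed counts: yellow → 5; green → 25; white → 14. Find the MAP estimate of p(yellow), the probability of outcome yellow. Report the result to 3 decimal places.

The posterior is Dirichlet(αᵢ + nᵢ) = Dirichlet(10, 33, 16).
For a Dirichlet(a₁,…,a_K) with all aᵢ > 1, the mode has j-th component (aⱼ − 1)/(Σaᵢ − K).
Here Σaᵢ = 59 and K = 3, so p(yellow) = (10 − 1)/(59 − 3) = 9/56 ≈ 0.161.

MAP estimate of p(yellow) = 0.161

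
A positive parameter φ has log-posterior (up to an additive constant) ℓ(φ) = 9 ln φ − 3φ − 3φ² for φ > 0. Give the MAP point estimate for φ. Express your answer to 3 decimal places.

ℓ'(φ) = 9/φ − 3 − 6φ. Setting this to zero and multiplying by φ: 6φ² + 3φ − 9 = 0.
φ = (−3 + √(3² + 4·6·9)) / (2·6) = (−3 + √225) / 12 = (−3 + 15)/12 = 1.
ℓ''(φ) = −9/φ² − 6 < 0, confirming a maximum.

φ̂_MAP = 1.000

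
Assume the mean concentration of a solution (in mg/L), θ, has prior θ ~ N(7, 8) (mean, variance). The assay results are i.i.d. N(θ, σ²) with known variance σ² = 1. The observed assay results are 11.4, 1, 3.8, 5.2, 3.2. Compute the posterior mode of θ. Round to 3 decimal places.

n = 5; x̄ = (11.4 + 1 + 3.8 + 5.2 + 3.2)/5 = 24.6/5 = 4.92.
For a Normal prior and Normal likelihood with known variance, the posterior is Normal; its mode equals its mean, the precision-weighted average.
Prior precision 1/σ₀² = 1/8 = 0.125; data precision n/σ² = 5/1 = 5.
θ̂ = (0.125·7 + 5·4.92) / (0.125 + 5) = 25.475/5.125 = 1019/205 ≈ 4.971.

θ̂_MAP = 4.971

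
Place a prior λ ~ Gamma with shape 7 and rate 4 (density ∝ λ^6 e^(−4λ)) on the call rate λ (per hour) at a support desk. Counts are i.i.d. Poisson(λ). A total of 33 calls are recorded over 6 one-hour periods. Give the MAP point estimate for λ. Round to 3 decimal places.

Σxᵢ = 33, n = 6.
Posterior ∝ λ^6e^(−4λ) · λ^33e^(−6λ) = λ^39e^(−10λ), i.e. Gamma(shape=40, rate=10).
The mode of a Gamma(a, b) with a ≥ 1 (shape–rate) is (a−1)/b = 39/10 ≈ 3.900.

λ̂_MAP = 3.900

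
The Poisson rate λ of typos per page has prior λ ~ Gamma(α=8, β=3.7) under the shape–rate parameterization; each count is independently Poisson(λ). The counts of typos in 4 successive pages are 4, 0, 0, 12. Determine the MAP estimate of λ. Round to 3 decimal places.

Σxᵢ = 4+0+0+12 = 16, with n = 4.
Posterior ∝ λ^7e^(−3.7λ) · λ^16e^(−4λ) = λ^23e^(−7.7λ), i.e. Gamma(shape=24, rate=7.7).
The mode of a Gamma(a, b) with a ≥ 1 (shape–rate) is (a−1)/b = 23/7.7 ≈ 2.987.

λ̂_MAP = 2.987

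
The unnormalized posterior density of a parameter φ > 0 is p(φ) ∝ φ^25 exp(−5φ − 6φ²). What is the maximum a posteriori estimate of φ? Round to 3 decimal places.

φ̂_MAP = 1.250

ℓ'(φ) = 25/φ − 5 − 12φ. Setting this to zero and multiplying by φ: 12φ² + 5φ − 25 = 0.
φ = (−5 + √(5² + 4·12·25)) / (2·12) = (−5 + √1225) / 24 = (−5 + 35)/24 = 5/4.
ℓ''(φ) = −25/φ² − 12 < 0, confirming a maximum.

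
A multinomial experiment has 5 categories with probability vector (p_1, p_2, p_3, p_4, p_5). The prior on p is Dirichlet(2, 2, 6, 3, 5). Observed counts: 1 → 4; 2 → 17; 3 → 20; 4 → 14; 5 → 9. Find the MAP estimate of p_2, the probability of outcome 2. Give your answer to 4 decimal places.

MAP estimate: 0.2338

The posterior is Dirichlet(αᵢ + nᵢ) = Dirichlet(6, 19, 26, 17, 14).
For a Dirichlet(a₁,…,a_K) with all aᵢ > 1, the mode has j-th component (aⱼ − 1)/(Σaᵢ − K).
Here Σaᵢ = 82 and K = 5, so p_2 = (19 − 1)/(82 − 5) = 18/77 ≈ 0.2338.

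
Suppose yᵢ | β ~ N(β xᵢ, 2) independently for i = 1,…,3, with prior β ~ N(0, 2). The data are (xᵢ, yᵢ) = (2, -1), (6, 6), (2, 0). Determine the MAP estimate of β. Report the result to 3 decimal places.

log p(β | y) = −Σ(yᵢ − βxᵢ)²/(2·2) − β²/(2·2) + const.
Setting the derivative to zero: Σxᵢ(yᵢ − βxᵢ)/2 − β/2 = 0, so β = Σxᵢyᵢ / (Σxᵢ² + σ²/τ²).
Σxᵢyᵢ = 2·(-1) + 6·6 + 2·0 = 34; Σxᵢ² = 44; σ²/τ² = 1.
β̂_MAP = 34 / (44 + 1) = 34/45 ≈ 0.756.

β̂_MAP = 0.756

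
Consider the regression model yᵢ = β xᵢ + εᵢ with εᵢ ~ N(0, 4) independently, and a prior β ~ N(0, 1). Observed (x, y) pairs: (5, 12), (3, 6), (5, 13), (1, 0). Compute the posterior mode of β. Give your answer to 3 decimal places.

β̂_MAP = 2.234

log p(β | y) = −Σ(yᵢ − βxᵢ)²/(2·4) − β²/(2·1) + const.
Setting the derivative to zero: Σxᵢ(yᵢ − βxᵢ)/4 − β/1 = 0, so β = Σxᵢyᵢ / (Σxᵢ² + σ²/τ²).
Σxᵢyᵢ = 5·12 + 3·6 + 5·13 + 1·0 = 143; Σxᵢ² = 60; σ²/τ² = 4.
β̂_MAP = 143 / (60 + 4) = 143/64 ≈ 2.234.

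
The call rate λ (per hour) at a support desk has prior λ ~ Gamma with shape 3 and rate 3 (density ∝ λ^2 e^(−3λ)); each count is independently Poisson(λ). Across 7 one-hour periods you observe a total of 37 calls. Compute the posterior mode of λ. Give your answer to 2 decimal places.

Σxᵢ = 37, n = 7.
Posterior ∝ λ^2e^(−3λ) · λ^37e^(−7λ) = λ^39e^(−10λ), i.e. Gamma(shape=40, rate=10).
The mode of a Gamma(a, b) with a ≥ 1 (shape–rate) is (a−1)/b = 39/10 ≈ 3.90.

λ̂_MAP = 3.90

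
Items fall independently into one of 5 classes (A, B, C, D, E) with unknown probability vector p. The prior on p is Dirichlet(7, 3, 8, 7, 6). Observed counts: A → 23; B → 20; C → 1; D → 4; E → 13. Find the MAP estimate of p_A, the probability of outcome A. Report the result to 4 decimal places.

MAP estimate of p_A = 0.3333

The posterior is Dirichlet(αᵢ + nᵢ) = Dirichlet(30, 23, 9, 11, 19).
For a Dirichlet(a₁,…,a_K) with all aᵢ > 1, the mode has j-th component (aⱼ − 1)/(Σaᵢ − K).
Here Σaᵢ = 92 and K = 5, so p_A = (30 − 1)/(92 − 5) = 29/87 ≈ 0.3333.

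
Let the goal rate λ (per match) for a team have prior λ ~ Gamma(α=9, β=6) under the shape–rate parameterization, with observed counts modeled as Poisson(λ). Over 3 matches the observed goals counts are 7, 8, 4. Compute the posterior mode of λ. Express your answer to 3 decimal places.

Σxᵢ = 7+8+4 = 19, with n = 3.
Posterior ∝ λ^8e^(−6λ) · λ^19e^(−3λ) = λ^27e^(−9λ), i.e. Gamma(shape=28, rate=9).
The mode of a Gamma(a, b) with a ≥ 1 (shape–rate) is (a−1)/b = 27/9 ≈ 3.000.

λ̂_MAP = 3.000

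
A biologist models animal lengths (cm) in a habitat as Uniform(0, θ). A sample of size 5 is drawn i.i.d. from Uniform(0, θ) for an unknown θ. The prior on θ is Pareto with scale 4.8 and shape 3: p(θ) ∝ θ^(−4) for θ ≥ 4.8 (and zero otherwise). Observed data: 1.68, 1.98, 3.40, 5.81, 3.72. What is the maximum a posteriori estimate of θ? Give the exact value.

The Uniform(0, θ) likelihood is θ^(−n) for θ ≥ max(xᵢ), zero otherwise. Here max(xᵢ) = 5.81.
Posterior ∝ θ^(−4) · θ^(−5) = θ^(−9) on θ ≥ max(4.8, 5.81) = 5.81.
This density is strictly decreasing in θ, so the posterior mode lies at the lower boundary of the support.

θ̂_MAP = 5.81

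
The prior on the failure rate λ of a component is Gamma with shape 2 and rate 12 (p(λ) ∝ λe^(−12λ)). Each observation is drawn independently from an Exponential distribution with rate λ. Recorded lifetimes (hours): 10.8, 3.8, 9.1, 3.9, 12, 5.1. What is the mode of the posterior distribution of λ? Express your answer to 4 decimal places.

The Exponential(rate=λ) likelihood is ∝ λ^n e^(−λΣtᵢ). Here n = 6 and Σtᵢ = 10.8 + 3.8 + 9.1 + 3.9 + 12 + 5.1 = 44.7.
Posterior ∝ λe^(−12λ) · λ^6e^(−44.7λ) = λ^7e^(−56.7λ), i.e. Gamma(8, 56.7).
Mode = (a−1)/b = 7/56.7 ≈ 0.1235.

λ̂_MAP = 0.1235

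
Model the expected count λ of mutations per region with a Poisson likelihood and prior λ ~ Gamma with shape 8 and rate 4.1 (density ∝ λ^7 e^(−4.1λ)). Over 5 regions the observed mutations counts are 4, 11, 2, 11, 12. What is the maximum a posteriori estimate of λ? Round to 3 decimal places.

Σxᵢ = 4+11+2+11+12 = 40, with n = 5.
Posterior ∝ λ^7e^(−4.1λ) · λ^40e^(−5λ) = λ^47e^(−9.1λ), i.e. Gamma(shape=48, rate=9.1).
The mode of a Gamma(a, b) with a ≥ 1 (shape–rate) is (a−1)/b = 47/9.1 ≈ 5.165.

λ̂_MAP = 5.165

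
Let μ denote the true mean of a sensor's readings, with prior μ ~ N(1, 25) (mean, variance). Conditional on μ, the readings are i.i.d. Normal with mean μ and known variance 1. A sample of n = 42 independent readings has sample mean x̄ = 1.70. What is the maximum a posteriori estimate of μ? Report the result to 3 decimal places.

n = 42, x̄ = 1.70.
For a Normal prior and Normal likelihood with known variance, the posterior is Normal; its mode equals its mean, the precision-weighted average.
Prior precision 1/σ₀² = 1/25 = 0.04; data precision n/σ² = 42/1 = 42.
μ̂ = (0.04·1 + 42·1.7) / (0.04 + 42) = 71.44/42.04 = 1786/1051 ≈ 1.699.

μ̂_MAP = 1.699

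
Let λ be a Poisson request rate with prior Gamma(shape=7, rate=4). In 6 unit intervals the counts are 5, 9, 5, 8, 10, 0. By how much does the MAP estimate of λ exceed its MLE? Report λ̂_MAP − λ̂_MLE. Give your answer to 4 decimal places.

Σxᵢ = 37. Posterior is Gamma(44, 10); MAP = (44−1)/10 = 43/10 ≈ 4.30000.
MLE = x̄ = 37/6 ≈ 6.16667.
Difference = 43/10 − 37/6 = -28/15 ≈ -1.8667.

MAP − MLE = -1.8667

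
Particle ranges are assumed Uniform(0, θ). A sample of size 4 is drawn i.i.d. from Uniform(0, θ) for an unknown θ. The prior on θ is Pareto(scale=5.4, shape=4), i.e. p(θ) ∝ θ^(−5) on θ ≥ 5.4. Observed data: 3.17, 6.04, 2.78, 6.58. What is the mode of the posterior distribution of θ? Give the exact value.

θ̂_MAP = 6.58

The Uniform(0, θ) likelihood is θ^(−n) for θ ≥ max(xᵢ), zero otherwise. Here max(xᵢ) = 6.58.
Posterior ∝ θ^(−5) · θ^(−4) = θ^(−9) on θ ≥ max(5.4, 6.58) = 6.58.
This density is strictly decreasing in θ, so the posterior mode lies at the lower boundary of the support.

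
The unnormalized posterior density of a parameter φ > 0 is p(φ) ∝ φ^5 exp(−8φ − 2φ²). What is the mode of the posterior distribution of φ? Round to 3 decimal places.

φ̂_MAP = 0.500

ℓ'(φ) = 5/φ − 8 − 4φ. Setting this to zero and multiplying by φ: 4φ² + 8φ − 5 = 0.
φ = (−8 + √(8² + 4·4·5)) / (2·4) = (−8 + √144) / 8 = (−8 + 12)/8 = 1/2.
ℓ''(φ) = −5/φ² − 4 < 0, confirming a maximum.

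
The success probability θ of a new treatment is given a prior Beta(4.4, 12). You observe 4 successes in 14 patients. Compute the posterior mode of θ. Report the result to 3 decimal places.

Prior: Beta(4.4, 12).
Data: 4 successes in 14 trials. The binomial likelihood contributes θ^4(1−θ)^10, so the posterior is Beta(4.4+4, 12+10) = Beta(8.4, 22).
For Beta(a, b) with a, b > 1 the mode is (a−1)/(a+b−2) = 7.4/28.4 ≈ 0.261.

θ̂_MAP = 0.261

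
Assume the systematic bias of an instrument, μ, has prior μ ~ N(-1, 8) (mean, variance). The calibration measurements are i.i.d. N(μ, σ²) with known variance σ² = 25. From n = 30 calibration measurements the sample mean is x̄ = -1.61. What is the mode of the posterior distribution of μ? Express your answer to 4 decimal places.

n = 30, x̄ = -1.61.
For a Normal prior and Normal likelihood with known variance, the posterior is Normal; its mode equals its mean, the precision-weighted average.
Prior precision 1/σ₀² = 1/8 = 0.125; data precision n/σ² = 30/25 = 1.2.
μ̂ = (0.125·(-1) + 1.2·(-1.61)) / (0.125 + 1.2) = (-2.057)/1.325 = -2057/1325 ≈ -1.5525.

μ̂_MAP = -1.5525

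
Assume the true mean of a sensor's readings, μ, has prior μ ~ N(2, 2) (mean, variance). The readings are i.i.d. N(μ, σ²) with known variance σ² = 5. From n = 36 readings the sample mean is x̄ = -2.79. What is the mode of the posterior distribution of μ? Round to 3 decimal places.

n = 36, x̄ = -2.79.
For a Normal prior and Normal likelihood with known variance, the posterior is Normal; its mode equals its mean, the precision-weighted average.
Prior precision 1/σ₀² = 1/2 = 0.5; data precision n/σ² = 36/5 = 7.2.
μ̂ = (0.5·2 + 7.2·(-2.79)) / (0.5 + 7.2) = (-19.088)/7.7 = -4772/1925 ≈ -2.479.

μ̂_MAP = -2.479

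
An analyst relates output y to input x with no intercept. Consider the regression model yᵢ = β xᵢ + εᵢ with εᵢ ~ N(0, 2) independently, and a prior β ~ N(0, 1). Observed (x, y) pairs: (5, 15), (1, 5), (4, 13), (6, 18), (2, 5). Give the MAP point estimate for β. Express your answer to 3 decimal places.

log p(β | y) = −Σ(yᵢ − βxᵢ)²/(2·2) − β²/(2·1) + const.
Setting the derivative to zero: Σxᵢ(yᵢ − βxᵢ)/2 − β/1 = 0, so β = Σxᵢyᵢ / (Σxᵢ² + σ²/τ²).
Σxᵢyᵢ = 5·15 + 1·5 + 4·13 + 6·18 + 2·5 = 250; Σxᵢ² = 82; σ²/τ² = 2.
β̂_MAP = 250 / (82 + 2) = 250/84 ≈ 2.976.

β̂_MAP = 2.976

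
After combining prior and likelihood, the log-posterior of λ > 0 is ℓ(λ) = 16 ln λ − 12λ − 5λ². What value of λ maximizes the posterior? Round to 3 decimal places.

λ̂_MAP = 0.800

ℓ'(λ) = 16/λ − 12 − 10λ. Setting this to zero and multiplying by λ: 10λ² + 12λ − 16 = 0.
λ = (−12 + √(12² + 4·10·16)) / (2·10) = (−12 + √784) / 20 = (−12 + 28)/20 = 4/5.
ℓ''(λ) = −16/λ² − 10 < 0, confirming a maximum.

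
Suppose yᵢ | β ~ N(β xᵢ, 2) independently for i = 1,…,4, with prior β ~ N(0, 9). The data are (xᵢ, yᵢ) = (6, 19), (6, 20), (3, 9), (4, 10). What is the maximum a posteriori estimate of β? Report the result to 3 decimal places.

β̂_MAP = 3.096

log p(β | y) = −Σ(yᵢ − βxᵢ)²/(2·2) − β²/(2·9) + const.
Setting the derivative to zero: Σxᵢ(yᵢ − βxᵢ)/2 − β/9 = 0, so β = Σxᵢyᵢ / (Σxᵢ² + σ²/τ²).
Σxᵢyᵢ = 6·19 + 6·20 + 3·9 + 4·10 = 301; Σxᵢ² = 97; σ²/τ² = 2/9.
β̂_MAP = 301 / (97 + 2/9) = 301/(875/9) = 387/125 ≈ 3.096.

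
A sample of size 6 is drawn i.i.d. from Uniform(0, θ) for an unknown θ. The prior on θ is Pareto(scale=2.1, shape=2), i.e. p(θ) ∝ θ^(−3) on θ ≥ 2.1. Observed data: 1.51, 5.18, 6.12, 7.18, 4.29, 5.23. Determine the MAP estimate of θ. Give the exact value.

The Uniform(0, θ) likelihood is θ^(−n) for θ ≥ max(xᵢ), zero otherwise. Here max(xᵢ) = 7.18.
Posterior ∝ θ^(−3) · θ^(−6) = θ^(−9) on θ ≥ max(2.1, 7.18) = 7.18.
This density is strictly decreasing in θ, so the posterior mode lies at the lower boundary of the support.

θ̂_MAP = 7.18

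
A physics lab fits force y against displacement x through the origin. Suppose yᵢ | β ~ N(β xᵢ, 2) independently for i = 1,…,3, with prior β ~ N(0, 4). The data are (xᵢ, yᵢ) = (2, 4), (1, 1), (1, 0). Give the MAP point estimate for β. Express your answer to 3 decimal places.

β̂_MAP = 1.385

log p(β | y) = −Σ(yᵢ − βxᵢ)²/(2·2) − β²/(2·4) + const.
Setting the derivative to zero: Σxᵢ(yᵢ − βxᵢ)/2 − β/4 = 0, so β = Σxᵢyᵢ / (Σxᵢ² + σ²/τ²).
Σxᵢyᵢ = 2·4 + 1·1 + 1·0 = 9; Σxᵢ² = 6; σ²/τ² = 0.5.
β̂_MAP = 9 / (6 + 0.5) = 9/6.5 ≈ 1.385.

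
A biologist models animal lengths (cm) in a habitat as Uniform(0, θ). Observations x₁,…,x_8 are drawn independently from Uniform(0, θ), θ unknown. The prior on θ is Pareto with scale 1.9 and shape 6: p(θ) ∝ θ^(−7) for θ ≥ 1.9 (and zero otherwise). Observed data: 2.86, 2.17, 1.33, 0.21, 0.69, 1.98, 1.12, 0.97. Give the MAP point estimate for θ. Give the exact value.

θ̂_MAP = 2.86

The Uniform(0, θ) likelihood is θ^(−n) for θ ≥ max(xᵢ), zero otherwise. Here max(xᵢ) = 2.86.
Posterior ∝ θ^(−7) · θ^(−8) = θ^(−15) on θ ≥ max(1.9, 2.86) = 2.86.
This density is strictly decreasing in θ, so the posterior mode lies at the lower boundary of the support.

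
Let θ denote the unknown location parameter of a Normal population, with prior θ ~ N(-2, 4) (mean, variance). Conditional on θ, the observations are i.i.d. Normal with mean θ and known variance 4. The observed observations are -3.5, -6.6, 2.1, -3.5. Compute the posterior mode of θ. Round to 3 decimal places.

n = 4; x̄ = ((-3.5) + (-6.6) + 2.1 + (-3.5))/4 = -11.5/4 = -2.875.
For a Normal prior and Normal likelihood with known variance, the posterior is Normal; its mode equals its mean, the precision-weighted average.
Prior precision 1/σ₀² = 1/4 = 0.25; data precision n/σ² = 4/4 = 1.
θ̂ = (0.25·(-2) + 1·(-2.875)) / (0.25 + 1) = (-3.375)/1.25 = -2.700.

θ̂_MAP = -2.700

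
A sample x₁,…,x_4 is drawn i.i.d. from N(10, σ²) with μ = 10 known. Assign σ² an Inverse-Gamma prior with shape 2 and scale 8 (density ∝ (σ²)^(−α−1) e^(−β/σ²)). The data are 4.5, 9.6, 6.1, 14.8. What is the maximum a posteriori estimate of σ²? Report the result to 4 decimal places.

Sum of squared deviations about the known mean: SS = (4.5−10)² + (9.6−10)² + (6.1−10)² + (14.8−10)² = 68.66.
The Normal likelihood contributes (σ²)^(−n/2) exp(−SS/(2σ²)), so the posterior is Inverse-Gamma(α + n/2, β + SS/2) = Inverse-Gamma(4, 42.33).
The mode of Inverse-Gamma(a, b) is b/(a+1) = 42.33/5 ≈ 8.4660.

σ̂²_MAP = 8.4660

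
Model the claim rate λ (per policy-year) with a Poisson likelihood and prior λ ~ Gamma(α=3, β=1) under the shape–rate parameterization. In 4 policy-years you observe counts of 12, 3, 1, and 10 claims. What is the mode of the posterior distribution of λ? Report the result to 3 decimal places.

Σxᵢ = 12+3+1+10 = 26, with n = 4.
Posterior ∝ λ^2e^(−1λ) · λ^26e^(−4λ) = λ^28e^(−5λ), i.e. Gamma(shape=29, rate=5).
The mode of a Gamma(a, b) with a ≥ 1 (shape–rate) is (a−1)/b = 28/5 ≈ 5.600.

λ̂_MAP = 5.600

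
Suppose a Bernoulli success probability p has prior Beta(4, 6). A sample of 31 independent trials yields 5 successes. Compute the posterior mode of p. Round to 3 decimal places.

Prior: Beta(4, 6).
Data: 5 successes in 31 trials. The binomial likelihood contributes p^5(1−p)^26, so the posterior is Beta(4+5, 6+26) = Beta(9, 32).
For Beta(a, b) with a, b > 1 the mode is (a−1)/(a+b−2) = 8/39 ≈ 0.205.

p̂_MAP = 0.205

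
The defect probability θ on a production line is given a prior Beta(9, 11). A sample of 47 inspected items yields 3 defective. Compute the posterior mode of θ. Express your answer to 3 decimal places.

θ̂_MAP = 0.169

Prior: Beta(9, 11).
Data: 3 successes in 47 trials. The binomial likelihood contributes θ^3(1−θ)^44, so the posterior is Beta(9+3, 11+44) = Beta(12, 55).
For Beta(a, b) with a, b > 1 the mode is (a−1)/(a+b−2) = 11/65 ≈ 0.169.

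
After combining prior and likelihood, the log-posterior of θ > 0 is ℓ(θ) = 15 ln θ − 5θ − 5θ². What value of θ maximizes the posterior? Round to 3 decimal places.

θ̂_MAP = 1.000

ℓ'(θ) = 15/θ − 5 − 10θ. Setting this to zero and multiplying by θ: 10θ² + 5θ − 15 = 0.
θ = (−5 + √(5² + 4·10·15)) / (2·10) = (−5 + √625) / 20 = (−5 + 25)/20 = 1.
ℓ''(θ) = −15/θ² − 10 < 0, confirming a maximum.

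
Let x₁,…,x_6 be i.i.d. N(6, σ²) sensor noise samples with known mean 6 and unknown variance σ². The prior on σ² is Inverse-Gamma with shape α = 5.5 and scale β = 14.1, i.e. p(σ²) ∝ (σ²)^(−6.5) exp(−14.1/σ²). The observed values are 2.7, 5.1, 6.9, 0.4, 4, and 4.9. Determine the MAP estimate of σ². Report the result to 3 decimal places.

σ̂²_MAP = 4.067

Sum of squared deviations about the known mean: SS = (2.7−6)² + (5.1−6)² + (6.9−6)² + (0.4−6)² + (4−6)² + (4.9−6)² = 49.08.
The Normal likelihood contributes (σ²)^(−n/2) exp(−SS/(2σ²)), so the posterior is Inverse-Gamma(α + n/2, β + SS/2) = Inverse-Gamma(8.5, 38.64).
The mode of Inverse-Gamma(a, b) is b/(a+1) = 38.64/9.5 ≈ 4.067.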